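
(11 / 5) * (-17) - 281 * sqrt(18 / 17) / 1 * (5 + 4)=-7587 * sqrt(34) / 17 - 187 / 5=-2639.72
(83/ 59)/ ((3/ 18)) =498/ 59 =8.44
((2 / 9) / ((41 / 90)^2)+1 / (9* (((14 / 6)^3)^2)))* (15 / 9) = 353173935 / 197767969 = 1.79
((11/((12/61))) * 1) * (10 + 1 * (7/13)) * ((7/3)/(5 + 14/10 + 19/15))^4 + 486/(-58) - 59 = -78901467901/1266000684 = -62.32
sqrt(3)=1.73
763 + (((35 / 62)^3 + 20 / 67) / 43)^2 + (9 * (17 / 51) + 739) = 709533964135766645345 / 471451100185129024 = 1505.00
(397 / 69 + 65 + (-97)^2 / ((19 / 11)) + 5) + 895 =8414089 / 1311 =6418.07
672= 672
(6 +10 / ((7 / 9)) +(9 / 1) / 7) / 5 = 141 / 35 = 4.03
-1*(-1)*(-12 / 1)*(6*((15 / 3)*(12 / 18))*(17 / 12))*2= -680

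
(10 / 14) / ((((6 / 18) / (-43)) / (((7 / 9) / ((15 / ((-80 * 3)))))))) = 3440 / 3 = 1146.67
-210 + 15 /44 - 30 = -239.66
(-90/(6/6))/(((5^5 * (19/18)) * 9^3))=-4/106875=-0.00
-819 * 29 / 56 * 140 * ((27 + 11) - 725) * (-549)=-22394996032.50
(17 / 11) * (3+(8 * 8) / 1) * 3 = 3417 / 11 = 310.64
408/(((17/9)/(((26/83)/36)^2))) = 338/20667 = 0.02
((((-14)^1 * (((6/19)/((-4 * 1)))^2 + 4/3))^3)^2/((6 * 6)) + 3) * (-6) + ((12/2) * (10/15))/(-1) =-7251085.35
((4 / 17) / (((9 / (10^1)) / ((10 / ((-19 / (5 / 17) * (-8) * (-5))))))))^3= -125000 / 120692938027059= -0.00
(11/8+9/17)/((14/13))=481/272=1.77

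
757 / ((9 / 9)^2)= 757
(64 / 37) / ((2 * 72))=0.01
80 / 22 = 40 / 11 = 3.64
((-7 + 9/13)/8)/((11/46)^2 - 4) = 21689/108459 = 0.20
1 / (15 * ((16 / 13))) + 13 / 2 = 1573 / 240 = 6.55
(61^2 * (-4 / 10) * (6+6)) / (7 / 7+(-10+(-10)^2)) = -89304 / 455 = -196.27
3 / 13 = 0.23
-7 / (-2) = 7 / 2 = 3.50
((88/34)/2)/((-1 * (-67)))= 22/1139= 0.02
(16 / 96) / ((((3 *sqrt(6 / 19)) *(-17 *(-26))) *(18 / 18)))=sqrt(114) / 47736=0.00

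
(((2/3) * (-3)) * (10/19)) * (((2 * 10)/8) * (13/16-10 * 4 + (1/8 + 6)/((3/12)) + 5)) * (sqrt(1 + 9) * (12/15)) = 775 * sqrt(10)/38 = 64.49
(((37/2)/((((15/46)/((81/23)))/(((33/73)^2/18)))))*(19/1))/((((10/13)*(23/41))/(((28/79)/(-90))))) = -952110159/2420698250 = -0.39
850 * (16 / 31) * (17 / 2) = 115600 / 31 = 3729.03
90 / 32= 2.81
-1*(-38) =38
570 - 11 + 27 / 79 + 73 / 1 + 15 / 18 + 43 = 320507 / 474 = 676.18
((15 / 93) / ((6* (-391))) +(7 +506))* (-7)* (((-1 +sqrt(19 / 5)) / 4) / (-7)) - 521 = -188869417 / 290904 +37308433* sqrt(95) / 1454520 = -399.24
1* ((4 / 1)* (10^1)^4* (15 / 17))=600000 / 17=35294.12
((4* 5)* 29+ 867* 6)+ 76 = 5858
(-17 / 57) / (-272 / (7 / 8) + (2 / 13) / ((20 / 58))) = 7735 / 8050509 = 0.00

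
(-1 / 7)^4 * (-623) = -89 / 343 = -0.26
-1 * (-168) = 168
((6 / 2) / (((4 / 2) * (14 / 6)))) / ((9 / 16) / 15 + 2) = 360 / 1141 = 0.32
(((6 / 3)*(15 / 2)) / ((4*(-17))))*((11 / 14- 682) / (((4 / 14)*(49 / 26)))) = 109395 / 392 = 279.07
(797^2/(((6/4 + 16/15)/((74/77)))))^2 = 1988562450489440400/35153041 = 56568717639.23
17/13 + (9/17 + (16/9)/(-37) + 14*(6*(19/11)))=146.88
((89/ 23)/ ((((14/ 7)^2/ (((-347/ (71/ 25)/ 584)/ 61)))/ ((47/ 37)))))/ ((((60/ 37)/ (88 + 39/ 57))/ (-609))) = 2482465872775/ 17684893568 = 140.37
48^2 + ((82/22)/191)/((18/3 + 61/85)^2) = 1578268269089/685012141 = 2304.00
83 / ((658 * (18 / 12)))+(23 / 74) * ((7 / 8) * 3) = 525857 / 584304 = 0.90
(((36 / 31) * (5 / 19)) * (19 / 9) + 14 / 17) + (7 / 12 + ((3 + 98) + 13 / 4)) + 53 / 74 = 6260246 / 58497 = 107.02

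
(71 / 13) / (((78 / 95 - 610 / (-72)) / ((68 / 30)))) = 550392 / 413179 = 1.33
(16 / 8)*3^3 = 54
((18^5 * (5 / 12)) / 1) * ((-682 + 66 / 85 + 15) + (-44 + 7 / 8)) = -9494232831 / 17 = -558484284.18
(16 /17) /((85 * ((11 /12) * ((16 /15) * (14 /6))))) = 108 /22253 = 0.00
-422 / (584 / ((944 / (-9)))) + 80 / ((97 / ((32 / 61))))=296324852 / 3887469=76.23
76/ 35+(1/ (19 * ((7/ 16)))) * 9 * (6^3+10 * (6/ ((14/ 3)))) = 1163548/ 4655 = 249.96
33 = 33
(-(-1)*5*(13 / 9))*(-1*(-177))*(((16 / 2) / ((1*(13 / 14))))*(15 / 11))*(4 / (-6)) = -330400 / 33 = -10012.12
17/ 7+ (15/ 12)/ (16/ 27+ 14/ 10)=23017/ 7532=3.06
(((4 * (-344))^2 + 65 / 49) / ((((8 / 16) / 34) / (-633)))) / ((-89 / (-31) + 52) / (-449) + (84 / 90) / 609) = 72537806950948436220 / 107406383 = 675358437039.52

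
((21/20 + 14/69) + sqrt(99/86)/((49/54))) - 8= -9311/1380 + 81 * sqrt(946)/2107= -5.56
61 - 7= 54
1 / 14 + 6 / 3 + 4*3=197 / 14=14.07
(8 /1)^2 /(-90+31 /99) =-6336 /8879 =-0.71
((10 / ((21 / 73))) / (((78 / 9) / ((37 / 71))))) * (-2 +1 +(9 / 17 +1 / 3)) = -13505 / 47073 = -0.29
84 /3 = 28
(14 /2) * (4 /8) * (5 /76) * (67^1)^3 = 10526705 /152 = 69254.64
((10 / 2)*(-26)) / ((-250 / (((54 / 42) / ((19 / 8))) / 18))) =0.02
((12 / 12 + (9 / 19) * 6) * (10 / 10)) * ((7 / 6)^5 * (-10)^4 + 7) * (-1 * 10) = -3835338605 / 4617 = -830699.29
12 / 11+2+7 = 10.09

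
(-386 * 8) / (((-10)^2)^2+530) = -1544 / 5265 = -0.29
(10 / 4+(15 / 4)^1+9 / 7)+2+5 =407 / 28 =14.54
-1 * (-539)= 539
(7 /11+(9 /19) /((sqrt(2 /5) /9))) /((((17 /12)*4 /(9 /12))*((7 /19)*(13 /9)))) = 1539 /9724+6561*sqrt(10) /12376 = 1.83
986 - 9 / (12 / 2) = 1969 / 2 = 984.50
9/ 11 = 0.82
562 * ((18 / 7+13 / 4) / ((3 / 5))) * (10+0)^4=1145075000 / 21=54527380.95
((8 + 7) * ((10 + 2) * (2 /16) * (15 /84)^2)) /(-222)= -375 /116032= -0.00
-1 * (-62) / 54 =1.15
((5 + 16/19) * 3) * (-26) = -8658/19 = -455.68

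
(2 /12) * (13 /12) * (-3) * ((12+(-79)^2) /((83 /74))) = -3007693 /996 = -3019.77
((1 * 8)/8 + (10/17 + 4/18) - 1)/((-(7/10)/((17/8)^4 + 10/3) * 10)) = -9037213/3290112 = -2.75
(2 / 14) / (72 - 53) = 1 / 133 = 0.01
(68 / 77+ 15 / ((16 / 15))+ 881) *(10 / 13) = 5519025 / 8008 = 689.19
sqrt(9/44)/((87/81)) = 81 * sqrt(11)/638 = 0.42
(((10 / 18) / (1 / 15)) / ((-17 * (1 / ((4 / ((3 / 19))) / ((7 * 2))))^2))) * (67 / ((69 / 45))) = -12093500 / 172431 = -70.14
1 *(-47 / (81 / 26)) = -1222 / 81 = -15.09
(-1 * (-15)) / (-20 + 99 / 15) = -75 / 67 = -1.12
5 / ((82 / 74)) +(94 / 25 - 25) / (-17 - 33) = 253021 / 51250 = 4.94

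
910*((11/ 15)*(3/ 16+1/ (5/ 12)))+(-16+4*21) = 71789/ 40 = 1794.72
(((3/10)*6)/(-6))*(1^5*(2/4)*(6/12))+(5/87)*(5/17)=-3437/59160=-0.06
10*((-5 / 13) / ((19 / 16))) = -800 / 247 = -3.24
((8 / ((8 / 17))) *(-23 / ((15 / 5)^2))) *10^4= -3910000 / 9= -434444.44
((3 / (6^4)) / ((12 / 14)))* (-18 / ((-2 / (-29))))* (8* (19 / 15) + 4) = -10759 / 1080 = -9.96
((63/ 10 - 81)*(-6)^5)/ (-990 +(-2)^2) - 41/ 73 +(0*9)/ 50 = -106109329/ 179945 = -589.68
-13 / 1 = -13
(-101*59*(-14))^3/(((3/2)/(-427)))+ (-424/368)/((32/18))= -165287830478396901.98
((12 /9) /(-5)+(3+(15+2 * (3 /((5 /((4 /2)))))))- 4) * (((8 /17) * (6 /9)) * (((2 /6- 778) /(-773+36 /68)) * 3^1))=2258344 /147735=15.29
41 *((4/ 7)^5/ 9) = 41984/ 151263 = 0.28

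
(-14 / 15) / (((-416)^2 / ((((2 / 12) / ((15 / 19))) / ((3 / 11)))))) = -1463 / 350438400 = -0.00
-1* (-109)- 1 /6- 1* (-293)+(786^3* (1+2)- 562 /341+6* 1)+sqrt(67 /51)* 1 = sqrt(3417) /51+2980537863583 /2046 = 1456763375.33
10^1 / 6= 5 / 3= 1.67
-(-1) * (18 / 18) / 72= 1 / 72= 0.01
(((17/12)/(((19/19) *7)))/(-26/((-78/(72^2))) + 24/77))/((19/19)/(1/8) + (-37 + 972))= 187/1505933280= 0.00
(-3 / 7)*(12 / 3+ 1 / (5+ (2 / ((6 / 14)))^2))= -417 / 241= -1.73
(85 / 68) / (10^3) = 1 / 800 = 0.00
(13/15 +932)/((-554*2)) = -13993/16620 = -0.84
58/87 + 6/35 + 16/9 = 824/315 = 2.62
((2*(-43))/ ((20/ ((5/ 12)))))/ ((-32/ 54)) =387/ 128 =3.02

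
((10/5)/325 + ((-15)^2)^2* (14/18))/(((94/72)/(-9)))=-4146188148/15275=-271436.21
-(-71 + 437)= -366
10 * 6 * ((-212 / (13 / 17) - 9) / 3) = -74420 / 13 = -5724.62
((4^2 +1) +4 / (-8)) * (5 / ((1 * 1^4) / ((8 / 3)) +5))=15.35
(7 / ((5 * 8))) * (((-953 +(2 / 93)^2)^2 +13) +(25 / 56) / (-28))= 106529390219803991 / 670254600960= 158938.69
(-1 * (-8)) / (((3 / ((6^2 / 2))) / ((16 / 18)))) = 128 / 3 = 42.67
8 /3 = 2.67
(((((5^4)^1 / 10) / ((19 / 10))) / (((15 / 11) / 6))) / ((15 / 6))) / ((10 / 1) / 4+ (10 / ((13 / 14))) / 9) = 51480 / 3287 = 15.66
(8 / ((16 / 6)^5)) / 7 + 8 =229619 / 28672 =8.01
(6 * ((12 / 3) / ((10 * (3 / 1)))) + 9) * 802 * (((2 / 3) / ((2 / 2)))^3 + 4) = 33767.17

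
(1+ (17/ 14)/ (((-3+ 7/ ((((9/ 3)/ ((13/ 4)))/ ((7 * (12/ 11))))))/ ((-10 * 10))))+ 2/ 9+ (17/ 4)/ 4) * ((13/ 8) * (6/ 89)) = 144989/ 18062016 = 0.01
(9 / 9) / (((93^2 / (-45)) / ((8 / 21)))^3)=-64000 / 8219171589741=-0.00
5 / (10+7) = 5 / 17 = 0.29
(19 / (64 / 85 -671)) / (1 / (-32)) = 51680 / 56971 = 0.91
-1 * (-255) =255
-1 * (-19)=19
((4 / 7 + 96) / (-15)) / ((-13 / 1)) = 52 / 105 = 0.50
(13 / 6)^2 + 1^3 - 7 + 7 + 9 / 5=1349 / 180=7.49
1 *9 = 9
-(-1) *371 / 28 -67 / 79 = 12.40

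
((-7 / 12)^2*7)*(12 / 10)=343 / 120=2.86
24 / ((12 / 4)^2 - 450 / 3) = -8 / 47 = -0.17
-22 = -22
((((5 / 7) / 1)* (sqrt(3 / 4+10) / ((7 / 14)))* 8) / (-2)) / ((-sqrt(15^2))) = 4* sqrt(43) / 21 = 1.25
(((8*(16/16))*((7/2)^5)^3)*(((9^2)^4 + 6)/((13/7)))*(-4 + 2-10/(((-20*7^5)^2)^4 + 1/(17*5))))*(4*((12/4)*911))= -587401558801824125994.36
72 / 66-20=-208 / 11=-18.91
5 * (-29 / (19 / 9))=-1305 / 19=-68.68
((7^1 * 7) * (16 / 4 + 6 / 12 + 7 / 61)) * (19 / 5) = 524153 / 610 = 859.27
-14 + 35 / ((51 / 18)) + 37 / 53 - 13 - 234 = -223402 / 901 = -247.95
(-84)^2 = 7056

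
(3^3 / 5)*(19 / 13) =7.89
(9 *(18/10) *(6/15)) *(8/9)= 144/25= 5.76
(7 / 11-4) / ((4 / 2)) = -37 / 22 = -1.68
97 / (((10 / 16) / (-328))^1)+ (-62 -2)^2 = -234048 / 5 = -46809.60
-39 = -39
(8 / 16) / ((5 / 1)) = 1 / 10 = 0.10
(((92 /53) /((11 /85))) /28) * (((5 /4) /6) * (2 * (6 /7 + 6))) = 39100 /28567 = 1.37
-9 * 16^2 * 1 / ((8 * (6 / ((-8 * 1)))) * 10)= 192 / 5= 38.40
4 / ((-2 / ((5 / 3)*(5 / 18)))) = -25 / 27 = -0.93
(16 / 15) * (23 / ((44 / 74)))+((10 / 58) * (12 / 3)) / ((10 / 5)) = 199082 / 4785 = 41.61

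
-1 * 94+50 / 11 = -984 / 11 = -89.45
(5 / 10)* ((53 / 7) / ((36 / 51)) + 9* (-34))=-24803 / 168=-147.64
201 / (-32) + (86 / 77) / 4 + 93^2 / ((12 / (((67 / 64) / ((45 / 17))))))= 279.04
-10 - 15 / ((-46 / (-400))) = -3230 / 23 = -140.43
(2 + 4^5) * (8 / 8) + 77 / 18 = 18545 / 18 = 1030.28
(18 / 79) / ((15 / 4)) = 24 / 395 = 0.06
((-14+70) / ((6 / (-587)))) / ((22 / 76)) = -624568 / 33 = -18926.30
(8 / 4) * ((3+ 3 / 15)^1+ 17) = 202 / 5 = 40.40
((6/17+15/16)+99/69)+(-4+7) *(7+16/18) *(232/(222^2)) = 2.84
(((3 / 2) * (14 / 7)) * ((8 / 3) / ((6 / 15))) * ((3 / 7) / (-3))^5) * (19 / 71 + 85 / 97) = -157560 / 115749809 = -0.00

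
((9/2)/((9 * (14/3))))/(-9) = -1/84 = -0.01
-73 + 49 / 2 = -97 / 2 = -48.50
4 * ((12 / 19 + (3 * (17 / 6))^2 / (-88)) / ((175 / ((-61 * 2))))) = 11041 / 20900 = 0.53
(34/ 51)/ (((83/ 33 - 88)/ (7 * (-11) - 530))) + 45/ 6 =69023/ 5642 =12.23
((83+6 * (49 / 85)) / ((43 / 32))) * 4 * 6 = 5644032 / 3655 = 1544.19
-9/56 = -0.16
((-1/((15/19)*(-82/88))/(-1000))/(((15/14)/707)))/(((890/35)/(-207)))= 166528901/22806250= 7.30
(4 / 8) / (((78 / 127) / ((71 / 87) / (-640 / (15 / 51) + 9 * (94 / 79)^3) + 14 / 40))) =20577646420571 / 72296524478880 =0.28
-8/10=-4/5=-0.80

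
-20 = -20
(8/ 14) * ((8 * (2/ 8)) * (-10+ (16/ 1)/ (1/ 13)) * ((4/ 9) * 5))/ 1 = 3520/ 7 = 502.86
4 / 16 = 1 / 4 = 0.25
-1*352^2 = -123904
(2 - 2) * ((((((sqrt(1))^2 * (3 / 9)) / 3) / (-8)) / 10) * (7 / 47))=0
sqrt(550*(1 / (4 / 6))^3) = 43.08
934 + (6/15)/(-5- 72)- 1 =359203/385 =932.99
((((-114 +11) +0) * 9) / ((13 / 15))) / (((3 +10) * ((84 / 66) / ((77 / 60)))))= -112167 / 1352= -82.96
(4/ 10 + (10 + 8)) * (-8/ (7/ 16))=-11776/ 35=-336.46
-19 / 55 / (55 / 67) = -0.42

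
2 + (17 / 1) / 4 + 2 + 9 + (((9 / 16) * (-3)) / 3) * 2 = 129 / 8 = 16.12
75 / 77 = 0.97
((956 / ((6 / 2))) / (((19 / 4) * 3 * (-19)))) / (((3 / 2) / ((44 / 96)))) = -10516 / 29241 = -0.36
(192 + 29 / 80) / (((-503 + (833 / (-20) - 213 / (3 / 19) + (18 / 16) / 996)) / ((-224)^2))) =-5097.03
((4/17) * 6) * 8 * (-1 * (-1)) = 192/17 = 11.29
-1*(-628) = 628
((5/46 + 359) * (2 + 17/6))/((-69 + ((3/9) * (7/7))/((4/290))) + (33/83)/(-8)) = -2742154/70909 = -38.67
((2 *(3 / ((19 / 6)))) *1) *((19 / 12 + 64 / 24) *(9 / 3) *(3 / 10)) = 1377 / 190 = 7.25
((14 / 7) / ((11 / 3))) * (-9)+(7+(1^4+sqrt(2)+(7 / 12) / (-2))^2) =17 * sqrt(2) / 12+29099 / 6336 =6.60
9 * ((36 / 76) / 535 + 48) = 4391361 / 10165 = 432.01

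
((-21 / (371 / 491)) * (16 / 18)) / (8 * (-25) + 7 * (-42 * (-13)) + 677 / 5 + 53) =-4910 / 757317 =-0.01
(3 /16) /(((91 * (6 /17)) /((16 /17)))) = 0.01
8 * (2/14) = 8/7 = 1.14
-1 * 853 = -853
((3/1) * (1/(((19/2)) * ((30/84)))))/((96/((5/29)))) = 7/4408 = 0.00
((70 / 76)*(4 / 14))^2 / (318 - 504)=-0.00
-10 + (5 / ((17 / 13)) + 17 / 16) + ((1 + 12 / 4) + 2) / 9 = -3629 / 816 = -4.45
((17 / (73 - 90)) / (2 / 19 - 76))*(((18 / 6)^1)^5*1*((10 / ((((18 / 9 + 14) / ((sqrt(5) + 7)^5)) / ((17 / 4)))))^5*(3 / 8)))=217745222748884250201125900.00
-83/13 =-6.38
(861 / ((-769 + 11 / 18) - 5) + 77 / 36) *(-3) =-513989 / 167052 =-3.08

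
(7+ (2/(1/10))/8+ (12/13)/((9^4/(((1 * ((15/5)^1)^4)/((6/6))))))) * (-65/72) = -33385/3888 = -8.59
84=84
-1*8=-8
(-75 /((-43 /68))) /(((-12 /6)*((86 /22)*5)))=-5610 /1849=-3.03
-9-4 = -13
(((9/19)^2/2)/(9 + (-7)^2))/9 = 0.00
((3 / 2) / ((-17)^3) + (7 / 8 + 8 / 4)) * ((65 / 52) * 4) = 14.37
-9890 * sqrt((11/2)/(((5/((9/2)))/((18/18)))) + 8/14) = -989 * sqrt(27055)/7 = -23239.25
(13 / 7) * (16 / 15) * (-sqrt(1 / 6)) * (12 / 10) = -208 * sqrt(6) / 525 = -0.97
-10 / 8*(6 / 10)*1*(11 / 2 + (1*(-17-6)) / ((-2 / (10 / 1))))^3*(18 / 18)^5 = -41992563 / 32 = -1312267.59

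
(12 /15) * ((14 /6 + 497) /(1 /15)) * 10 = 59920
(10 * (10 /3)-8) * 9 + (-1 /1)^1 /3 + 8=707 /3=235.67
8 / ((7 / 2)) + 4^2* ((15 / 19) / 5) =640 / 133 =4.81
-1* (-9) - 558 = -549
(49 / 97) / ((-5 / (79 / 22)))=-3871 / 10670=-0.36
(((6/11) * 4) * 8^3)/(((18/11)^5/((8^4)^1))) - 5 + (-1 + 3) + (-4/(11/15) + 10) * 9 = 84445314499/216513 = 390024.22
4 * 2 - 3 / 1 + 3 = 8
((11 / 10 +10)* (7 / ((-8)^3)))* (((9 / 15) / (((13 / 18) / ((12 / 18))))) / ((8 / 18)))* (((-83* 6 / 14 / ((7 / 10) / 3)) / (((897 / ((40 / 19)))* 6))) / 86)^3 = 0.00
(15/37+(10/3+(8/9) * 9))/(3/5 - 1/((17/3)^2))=1882835/91242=20.64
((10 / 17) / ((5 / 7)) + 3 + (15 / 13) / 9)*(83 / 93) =217460 / 61659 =3.53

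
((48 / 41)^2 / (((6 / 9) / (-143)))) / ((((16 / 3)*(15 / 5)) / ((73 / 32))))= -281853 / 6724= -41.92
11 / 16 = 0.69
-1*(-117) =117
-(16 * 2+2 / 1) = -34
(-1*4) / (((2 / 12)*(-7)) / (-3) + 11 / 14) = -126 / 37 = -3.41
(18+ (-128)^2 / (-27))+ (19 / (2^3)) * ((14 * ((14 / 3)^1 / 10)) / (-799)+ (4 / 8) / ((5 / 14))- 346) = -1214352139 / 862920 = -1407.26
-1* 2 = -2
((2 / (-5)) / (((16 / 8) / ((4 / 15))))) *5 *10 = -8 / 3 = -2.67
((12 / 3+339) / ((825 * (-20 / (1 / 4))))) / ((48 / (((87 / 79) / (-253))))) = 9947 / 21106272000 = 0.00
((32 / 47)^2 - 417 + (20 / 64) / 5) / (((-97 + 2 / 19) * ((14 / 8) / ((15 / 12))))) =1398386225 / 455478128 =3.07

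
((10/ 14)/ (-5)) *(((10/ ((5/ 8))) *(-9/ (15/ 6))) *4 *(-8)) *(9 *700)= -1658880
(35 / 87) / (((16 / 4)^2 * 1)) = 35 / 1392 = 0.03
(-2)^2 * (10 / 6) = 20 / 3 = 6.67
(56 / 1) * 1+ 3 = 59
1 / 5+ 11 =56 / 5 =11.20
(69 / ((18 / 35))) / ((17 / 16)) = 6440 / 51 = 126.27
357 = 357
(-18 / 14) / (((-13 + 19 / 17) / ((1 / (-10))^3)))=-153 / 1414000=-0.00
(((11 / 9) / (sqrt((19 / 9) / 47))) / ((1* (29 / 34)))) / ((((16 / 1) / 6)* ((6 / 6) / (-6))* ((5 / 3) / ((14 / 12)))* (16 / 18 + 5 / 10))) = -35343* sqrt(893) / 137750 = -7.67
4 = 4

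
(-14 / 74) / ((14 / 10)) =-5 / 37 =-0.14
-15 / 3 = -5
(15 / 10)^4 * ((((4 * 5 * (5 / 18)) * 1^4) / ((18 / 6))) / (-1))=-75 / 8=-9.38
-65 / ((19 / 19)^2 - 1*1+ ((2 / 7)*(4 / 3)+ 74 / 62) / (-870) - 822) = 7362810 / 93111433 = 0.08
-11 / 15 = -0.73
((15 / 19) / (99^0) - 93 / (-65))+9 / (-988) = 2.21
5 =5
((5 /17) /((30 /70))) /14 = 5 /102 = 0.05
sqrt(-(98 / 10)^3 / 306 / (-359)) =343* sqrt(61030) / 915450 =0.09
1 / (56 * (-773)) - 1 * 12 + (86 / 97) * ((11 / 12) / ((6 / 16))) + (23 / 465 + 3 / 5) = -53791449059 / 5857515720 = -9.18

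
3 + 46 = 49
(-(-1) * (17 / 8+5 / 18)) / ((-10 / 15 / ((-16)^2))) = -2768 / 3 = -922.67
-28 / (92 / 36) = -252 / 23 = -10.96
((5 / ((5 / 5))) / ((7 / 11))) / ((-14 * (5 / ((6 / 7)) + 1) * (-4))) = 0.02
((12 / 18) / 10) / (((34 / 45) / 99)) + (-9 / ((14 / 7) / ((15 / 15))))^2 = 1971 / 68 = 28.99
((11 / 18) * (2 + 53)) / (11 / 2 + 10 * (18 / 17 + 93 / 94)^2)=386232605 / 545265504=0.71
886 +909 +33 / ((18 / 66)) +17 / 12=23009 / 12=1917.42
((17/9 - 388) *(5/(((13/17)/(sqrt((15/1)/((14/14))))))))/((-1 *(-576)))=-295375 *sqrt(15)/67392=-16.98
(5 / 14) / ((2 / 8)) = 10 / 7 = 1.43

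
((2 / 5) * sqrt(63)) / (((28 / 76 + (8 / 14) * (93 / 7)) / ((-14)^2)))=1094856 * sqrt(7) / 37055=78.17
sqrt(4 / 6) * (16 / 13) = 16 * sqrt(6) / 39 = 1.00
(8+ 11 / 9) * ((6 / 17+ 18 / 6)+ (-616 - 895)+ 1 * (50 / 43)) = -10155880 / 731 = -13893.13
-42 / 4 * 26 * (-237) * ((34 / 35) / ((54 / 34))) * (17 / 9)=10091302 / 135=74750.39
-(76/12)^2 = -361/9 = -40.11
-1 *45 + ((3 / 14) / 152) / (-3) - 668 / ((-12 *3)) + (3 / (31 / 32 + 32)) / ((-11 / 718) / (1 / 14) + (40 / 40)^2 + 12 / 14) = -22928018669 / 868830480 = -26.39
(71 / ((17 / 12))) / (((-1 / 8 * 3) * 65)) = -2272 / 1105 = -2.06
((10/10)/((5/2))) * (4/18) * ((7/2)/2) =7/45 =0.16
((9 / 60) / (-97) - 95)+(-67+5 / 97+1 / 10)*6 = -962419 / 1940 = -496.09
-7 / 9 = -0.78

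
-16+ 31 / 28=-417 / 28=-14.89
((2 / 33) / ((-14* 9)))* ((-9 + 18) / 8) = -1 / 1848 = -0.00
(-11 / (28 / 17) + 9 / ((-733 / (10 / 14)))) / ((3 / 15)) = -686255 / 20524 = -33.44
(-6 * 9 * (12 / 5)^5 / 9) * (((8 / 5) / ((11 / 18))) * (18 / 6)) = -644972544 / 171875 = -3752.57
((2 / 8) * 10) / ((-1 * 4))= -5 / 8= -0.62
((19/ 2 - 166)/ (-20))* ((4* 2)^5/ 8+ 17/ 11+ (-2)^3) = 2816061/ 88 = 32000.69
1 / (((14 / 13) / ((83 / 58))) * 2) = 1079 / 1624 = 0.66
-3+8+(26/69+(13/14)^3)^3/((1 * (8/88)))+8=210117297247666211/6787339817965056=30.96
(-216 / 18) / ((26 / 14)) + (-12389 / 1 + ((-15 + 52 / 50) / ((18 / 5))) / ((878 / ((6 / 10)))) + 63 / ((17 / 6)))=-12373.23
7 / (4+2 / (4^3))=224 / 129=1.74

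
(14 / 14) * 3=3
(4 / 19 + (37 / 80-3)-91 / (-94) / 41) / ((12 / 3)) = -6746639 / 11716160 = -0.58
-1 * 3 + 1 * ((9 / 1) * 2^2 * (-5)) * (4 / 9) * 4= -323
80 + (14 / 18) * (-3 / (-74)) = 17767 / 222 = 80.03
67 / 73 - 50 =-3583 / 73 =-49.08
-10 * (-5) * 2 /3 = 33.33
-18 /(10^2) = -9 /50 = -0.18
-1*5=-5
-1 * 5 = -5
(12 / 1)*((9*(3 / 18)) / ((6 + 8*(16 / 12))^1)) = 27 / 25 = 1.08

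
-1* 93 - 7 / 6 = -94.17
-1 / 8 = -0.12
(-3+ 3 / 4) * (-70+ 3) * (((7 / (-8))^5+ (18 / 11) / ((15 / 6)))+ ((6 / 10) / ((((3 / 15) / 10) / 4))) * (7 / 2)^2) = 1597677481989 / 7208960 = 221623.85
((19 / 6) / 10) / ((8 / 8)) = 19 / 60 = 0.32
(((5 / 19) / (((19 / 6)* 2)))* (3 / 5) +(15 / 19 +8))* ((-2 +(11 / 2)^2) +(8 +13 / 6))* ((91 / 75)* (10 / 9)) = 66744041 / 146205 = 456.51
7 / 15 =0.47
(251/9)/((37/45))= 1255/37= 33.92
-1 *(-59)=59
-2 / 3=-0.67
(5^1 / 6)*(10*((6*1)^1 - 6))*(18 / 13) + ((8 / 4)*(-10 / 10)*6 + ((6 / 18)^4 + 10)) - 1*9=-890 / 81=-10.99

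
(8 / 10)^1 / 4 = 1 / 5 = 0.20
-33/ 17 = -1.94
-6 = -6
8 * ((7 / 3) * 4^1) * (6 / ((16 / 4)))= 112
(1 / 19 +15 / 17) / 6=151 / 969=0.16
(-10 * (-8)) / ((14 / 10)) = 400 / 7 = 57.14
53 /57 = 0.93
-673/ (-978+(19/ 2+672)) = 1346/ 593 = 2.27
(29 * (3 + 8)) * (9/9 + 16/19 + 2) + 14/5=116701/95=1228.43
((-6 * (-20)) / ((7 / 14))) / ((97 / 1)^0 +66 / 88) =960 / 7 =137.14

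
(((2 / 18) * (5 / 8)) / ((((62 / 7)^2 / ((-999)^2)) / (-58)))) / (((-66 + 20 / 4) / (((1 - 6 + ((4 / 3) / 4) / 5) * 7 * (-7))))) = 95226778899 / 468968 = 203056.03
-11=-11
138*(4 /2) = 276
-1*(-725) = 725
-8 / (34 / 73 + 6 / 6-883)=73 / 8044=0.01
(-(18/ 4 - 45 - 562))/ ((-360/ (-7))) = 1687/ 144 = 11.72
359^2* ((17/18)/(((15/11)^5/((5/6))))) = 352859036827/16402500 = 21512.52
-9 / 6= -3 / 2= -1.50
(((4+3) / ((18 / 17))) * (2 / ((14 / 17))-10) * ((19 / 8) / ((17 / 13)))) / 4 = -13091 / 576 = -22.73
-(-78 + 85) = -7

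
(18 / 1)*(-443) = -7974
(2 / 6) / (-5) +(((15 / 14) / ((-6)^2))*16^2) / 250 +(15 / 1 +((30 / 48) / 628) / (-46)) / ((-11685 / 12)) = -1219130851 / 23628939600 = -0.05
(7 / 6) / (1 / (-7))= -49 / 6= -8.17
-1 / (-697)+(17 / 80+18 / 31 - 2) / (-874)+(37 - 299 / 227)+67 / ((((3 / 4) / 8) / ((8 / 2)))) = 2977792254564401 / 1028828540640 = 2894.35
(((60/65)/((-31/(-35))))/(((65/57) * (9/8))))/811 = 4256/4248829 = 0.00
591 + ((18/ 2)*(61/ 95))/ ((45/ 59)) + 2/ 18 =2559391/ 4275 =598.69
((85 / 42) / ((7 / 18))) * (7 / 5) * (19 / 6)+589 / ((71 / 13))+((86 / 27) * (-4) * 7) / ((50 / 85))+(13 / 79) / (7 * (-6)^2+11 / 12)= -20.70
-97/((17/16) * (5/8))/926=-6208/39355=-0.16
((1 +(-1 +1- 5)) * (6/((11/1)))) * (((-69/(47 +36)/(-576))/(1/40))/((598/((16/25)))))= -8/59345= -0.00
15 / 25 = 0.60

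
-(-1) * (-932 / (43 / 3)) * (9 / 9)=-2796 / 43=-65.02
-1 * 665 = -665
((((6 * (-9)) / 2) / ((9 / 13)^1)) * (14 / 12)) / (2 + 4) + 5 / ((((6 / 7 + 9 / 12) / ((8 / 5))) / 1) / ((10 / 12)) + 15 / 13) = -5005 / 916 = -5.46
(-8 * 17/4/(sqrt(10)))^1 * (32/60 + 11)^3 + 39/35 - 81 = -88021189 * sqrt(10)/16875 - 2796/35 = -16574.55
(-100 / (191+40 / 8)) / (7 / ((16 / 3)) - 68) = 400 / 52283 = 0.01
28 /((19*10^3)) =7 /4750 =0.00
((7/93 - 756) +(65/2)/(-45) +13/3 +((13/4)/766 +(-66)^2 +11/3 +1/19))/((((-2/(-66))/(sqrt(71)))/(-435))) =-93455044347335 * sqrt(71)/1804696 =-436342852.61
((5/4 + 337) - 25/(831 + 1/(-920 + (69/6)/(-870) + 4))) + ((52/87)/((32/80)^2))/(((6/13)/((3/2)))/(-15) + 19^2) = 3657960668401587271/10815001063580028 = 338.23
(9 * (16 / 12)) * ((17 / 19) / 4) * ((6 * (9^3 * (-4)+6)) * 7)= -6233220 / 19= -328064.21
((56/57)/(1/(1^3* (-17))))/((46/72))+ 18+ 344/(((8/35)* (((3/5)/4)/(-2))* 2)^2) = 1150916728/3933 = 292630.75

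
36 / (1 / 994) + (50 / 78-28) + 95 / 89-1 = 124111535 / 3471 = 35756.71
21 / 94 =0.22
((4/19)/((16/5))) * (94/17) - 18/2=-5579/646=-8.64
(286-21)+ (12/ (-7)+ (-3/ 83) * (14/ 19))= 2906117/ 11039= 263.26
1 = 1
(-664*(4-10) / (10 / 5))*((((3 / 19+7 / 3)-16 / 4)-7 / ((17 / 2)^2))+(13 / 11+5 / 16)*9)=2849920453 / 120802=23591.67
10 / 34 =5 / 17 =0.29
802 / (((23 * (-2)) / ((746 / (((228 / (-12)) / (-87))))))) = -26025702 / 437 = -59555.38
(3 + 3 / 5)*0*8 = 0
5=5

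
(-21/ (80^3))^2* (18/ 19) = 3969/ 2490368000000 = 0.00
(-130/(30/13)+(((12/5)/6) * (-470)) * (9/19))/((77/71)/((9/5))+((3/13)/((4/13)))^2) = -28242096/226309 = -124.79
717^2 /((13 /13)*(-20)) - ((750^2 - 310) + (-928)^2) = -28981569 /20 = -1449078.45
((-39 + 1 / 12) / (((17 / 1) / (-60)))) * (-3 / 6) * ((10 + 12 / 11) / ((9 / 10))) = -1424350 / 1683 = -846.32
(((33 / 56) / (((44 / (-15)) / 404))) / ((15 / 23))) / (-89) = 1.40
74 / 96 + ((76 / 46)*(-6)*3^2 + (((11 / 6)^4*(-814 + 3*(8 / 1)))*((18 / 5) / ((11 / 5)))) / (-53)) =32842985 / 175536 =187.10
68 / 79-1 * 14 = -1038 / 79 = -13.14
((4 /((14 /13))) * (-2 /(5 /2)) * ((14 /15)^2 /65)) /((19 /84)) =-6272 /35625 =-0.18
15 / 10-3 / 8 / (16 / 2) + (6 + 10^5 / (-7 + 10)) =6401431 / 192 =33340.79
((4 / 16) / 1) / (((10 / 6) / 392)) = 294 / 5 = 58.80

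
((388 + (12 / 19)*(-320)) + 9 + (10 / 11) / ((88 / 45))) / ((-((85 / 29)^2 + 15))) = -1510879207 / 182448640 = -8.28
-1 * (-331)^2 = -109561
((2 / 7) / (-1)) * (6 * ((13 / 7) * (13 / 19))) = -2.18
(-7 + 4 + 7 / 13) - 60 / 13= -92 / 13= -7.08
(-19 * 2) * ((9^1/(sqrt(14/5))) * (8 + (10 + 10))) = -5722.75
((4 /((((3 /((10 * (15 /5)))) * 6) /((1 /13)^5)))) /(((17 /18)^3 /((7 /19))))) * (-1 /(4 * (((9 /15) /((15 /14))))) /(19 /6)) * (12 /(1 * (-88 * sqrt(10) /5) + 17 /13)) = 14580000 /2598360593833121 + 256608000 * sqrt(10) /3397856161166389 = 0.00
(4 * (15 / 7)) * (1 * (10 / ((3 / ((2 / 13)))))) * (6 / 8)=300 / 91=3.30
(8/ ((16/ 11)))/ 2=11/ 4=2.75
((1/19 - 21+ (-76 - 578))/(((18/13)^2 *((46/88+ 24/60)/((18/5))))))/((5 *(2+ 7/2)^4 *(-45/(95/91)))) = 0.01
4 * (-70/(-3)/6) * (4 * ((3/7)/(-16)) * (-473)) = 788.33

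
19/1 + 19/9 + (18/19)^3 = 1355698/61731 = 21.96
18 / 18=1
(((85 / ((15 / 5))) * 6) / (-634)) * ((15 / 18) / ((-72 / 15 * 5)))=425 / 45648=0.01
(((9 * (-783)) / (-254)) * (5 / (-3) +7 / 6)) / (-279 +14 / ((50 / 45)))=3915 / 75184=0.05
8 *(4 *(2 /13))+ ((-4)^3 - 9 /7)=-5493 /91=-60.36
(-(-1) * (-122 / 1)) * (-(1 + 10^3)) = 122122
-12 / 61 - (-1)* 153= 9321 / 61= 152.80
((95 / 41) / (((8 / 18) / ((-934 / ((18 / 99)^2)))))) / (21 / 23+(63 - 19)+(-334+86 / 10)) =617338975 / 1175552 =525.15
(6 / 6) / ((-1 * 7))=-1 / 7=-0.14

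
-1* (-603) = 603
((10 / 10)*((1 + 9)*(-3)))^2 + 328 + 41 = 1269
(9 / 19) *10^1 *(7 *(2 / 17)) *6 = 7560 / 323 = 23.41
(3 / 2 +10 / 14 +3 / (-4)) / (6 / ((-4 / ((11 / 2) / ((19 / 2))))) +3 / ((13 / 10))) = 10127 / 9954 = 1.02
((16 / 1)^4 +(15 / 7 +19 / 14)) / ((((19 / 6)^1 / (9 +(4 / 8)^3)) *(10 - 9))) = 28706301 / 152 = 188857.24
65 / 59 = 1.10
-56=-56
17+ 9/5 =18.80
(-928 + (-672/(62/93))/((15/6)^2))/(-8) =3404/25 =136.16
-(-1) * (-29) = -29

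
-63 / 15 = -21 / 5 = -4.20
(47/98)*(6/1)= 141/49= 2.88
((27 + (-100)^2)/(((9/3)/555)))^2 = 3441006450025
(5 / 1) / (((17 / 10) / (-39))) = -114.71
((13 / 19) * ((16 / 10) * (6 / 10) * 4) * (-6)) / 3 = -2496 / 475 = -5.25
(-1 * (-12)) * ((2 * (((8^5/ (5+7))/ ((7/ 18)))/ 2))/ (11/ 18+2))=10616832/ 329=32270.01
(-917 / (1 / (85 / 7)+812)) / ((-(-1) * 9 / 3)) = -11135 / 29583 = -0.38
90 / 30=3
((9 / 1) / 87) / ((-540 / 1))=-1 / 5220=-0.00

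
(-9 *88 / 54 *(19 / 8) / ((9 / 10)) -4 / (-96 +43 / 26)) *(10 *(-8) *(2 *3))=409692320 / 22077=18557.43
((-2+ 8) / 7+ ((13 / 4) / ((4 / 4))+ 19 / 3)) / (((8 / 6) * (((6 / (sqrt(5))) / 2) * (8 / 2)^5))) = 877 * sqrt(5) / 344064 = 0.01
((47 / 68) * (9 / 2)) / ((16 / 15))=6345 / 2176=2.92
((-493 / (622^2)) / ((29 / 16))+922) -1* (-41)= 93142255 / 96721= 963.00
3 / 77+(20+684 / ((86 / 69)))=1883395 / 3311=568.83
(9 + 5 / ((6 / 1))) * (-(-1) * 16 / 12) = 13.11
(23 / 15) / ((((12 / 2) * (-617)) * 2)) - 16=-1776983 / 111060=-16.00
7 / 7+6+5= 12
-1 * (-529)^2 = -279841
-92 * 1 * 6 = -552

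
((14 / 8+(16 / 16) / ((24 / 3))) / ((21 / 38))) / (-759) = -95 / 21252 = -0.00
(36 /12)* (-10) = -30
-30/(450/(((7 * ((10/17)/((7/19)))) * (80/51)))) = -3040/2601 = -1.17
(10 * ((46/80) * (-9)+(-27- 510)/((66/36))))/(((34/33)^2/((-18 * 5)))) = 584304435/2312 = 252726.83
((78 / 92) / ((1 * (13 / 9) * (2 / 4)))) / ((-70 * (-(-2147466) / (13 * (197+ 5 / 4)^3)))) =-58345239069 / 73758298880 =-0.79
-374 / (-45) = 374 / 45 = 8.31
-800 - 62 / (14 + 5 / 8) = -94096 / 117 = -804.24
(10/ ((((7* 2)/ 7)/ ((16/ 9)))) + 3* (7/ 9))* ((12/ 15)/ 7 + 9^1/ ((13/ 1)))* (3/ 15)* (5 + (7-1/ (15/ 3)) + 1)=2372288/ 102375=23.17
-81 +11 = -70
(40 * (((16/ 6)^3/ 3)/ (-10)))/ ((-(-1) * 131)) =-0.19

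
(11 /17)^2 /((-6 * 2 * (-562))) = 121 /1949016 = 0.00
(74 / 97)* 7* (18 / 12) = 777 / 97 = 8.01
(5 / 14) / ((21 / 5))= 25 / 294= 0.09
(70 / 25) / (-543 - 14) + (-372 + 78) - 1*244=-1498344 / 2785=-538.01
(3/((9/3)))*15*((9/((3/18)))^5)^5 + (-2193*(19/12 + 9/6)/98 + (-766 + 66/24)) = 120011073809175424844913432383890331821795902879/392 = 306150698492794451134983200000000000000000000.00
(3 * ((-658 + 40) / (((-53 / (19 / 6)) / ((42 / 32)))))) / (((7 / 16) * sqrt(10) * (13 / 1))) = 17613 * sqrt(10) / 6890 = 8.08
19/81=0.23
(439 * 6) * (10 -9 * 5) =-92190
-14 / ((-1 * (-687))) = -14 / 687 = -0.02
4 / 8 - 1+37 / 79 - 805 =-127195 / 158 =-805.03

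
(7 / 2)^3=343 / 8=42.88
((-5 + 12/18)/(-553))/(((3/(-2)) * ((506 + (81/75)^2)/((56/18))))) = -5000/156026817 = -0.00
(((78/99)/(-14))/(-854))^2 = 169/38917031076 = 0.00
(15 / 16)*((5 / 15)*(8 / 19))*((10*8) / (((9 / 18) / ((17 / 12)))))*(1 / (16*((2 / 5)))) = 2125 / 456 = 4.66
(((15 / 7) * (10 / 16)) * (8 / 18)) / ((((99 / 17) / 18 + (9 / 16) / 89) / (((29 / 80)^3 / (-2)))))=-36900557 / 858547200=-0.04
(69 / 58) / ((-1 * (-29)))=69 / 1682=0.04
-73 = -73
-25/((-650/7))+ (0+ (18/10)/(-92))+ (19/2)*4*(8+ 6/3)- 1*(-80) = 2752293/5980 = 460.25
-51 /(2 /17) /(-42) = 289 /28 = 10.32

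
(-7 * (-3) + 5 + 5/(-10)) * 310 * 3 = 23715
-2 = -2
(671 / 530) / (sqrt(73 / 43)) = 671 * sqrt(3139) / 38690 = 0.97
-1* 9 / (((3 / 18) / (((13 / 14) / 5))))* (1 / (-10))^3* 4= 0.04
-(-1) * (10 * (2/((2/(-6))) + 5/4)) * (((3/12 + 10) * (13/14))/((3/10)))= -1506.99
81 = 81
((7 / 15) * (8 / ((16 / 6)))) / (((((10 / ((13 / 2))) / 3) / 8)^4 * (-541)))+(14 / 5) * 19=-169164142 / 1690625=-100.06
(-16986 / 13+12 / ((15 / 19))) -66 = -88232 / 65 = -1357.42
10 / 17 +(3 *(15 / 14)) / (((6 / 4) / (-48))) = -12170 / 119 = -102.27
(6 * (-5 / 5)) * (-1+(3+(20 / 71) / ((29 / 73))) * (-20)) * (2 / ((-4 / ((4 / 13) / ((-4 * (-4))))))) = -464397 / 107068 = -4.34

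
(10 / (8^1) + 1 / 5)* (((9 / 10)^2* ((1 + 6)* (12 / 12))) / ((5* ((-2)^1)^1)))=-16443 / 20000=-0.82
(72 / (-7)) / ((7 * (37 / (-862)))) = 62064 / 1813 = 34.23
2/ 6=1/ 3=0.33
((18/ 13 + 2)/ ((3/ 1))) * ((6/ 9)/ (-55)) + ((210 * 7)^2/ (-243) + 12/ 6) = -8890.61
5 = 5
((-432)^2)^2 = 34828517376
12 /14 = 0.86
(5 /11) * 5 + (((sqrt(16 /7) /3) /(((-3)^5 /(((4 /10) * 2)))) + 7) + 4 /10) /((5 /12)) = 5509 /275 -64 * sqrt(7) /42525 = 20.03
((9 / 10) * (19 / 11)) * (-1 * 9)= -1539 / 110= -13.99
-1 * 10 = -10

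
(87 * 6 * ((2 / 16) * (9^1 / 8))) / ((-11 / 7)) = -16443 / 352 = -46.71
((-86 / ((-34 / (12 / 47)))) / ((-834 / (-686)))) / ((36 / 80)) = 1179920 / 999549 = 1.18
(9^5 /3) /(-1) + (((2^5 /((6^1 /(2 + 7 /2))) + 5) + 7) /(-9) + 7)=-531376 /27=-19680.59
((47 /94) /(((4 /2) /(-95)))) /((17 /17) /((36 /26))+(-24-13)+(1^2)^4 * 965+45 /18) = -855 /33524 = -0.03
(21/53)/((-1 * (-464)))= 21/24592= 0.00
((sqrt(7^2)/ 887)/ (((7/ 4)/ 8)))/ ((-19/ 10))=-320/ 16853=-0.02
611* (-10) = -6110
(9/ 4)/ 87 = 3/ 116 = 0.03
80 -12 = 68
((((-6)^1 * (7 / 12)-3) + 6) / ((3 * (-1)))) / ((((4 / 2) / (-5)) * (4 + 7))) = -5 / 132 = -0.04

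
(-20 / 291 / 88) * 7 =-35 / 6402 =-0.01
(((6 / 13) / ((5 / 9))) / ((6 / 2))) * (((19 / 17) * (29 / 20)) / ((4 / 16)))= 9918 / 5525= 1.80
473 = 473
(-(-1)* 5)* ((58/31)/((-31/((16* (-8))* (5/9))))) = 185600/8649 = 21.46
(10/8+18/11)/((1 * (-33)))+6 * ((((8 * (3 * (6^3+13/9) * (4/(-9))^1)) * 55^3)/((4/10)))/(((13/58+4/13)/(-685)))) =13022853523794247219/1746756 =7455450860792.38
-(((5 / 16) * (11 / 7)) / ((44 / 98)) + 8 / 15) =-781 / 480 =-1.63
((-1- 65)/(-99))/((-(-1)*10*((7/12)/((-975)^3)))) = -741487500/7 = -105926785.71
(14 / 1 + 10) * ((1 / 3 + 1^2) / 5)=32 / 5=6.40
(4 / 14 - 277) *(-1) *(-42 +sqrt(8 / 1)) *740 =-8600280 +2866760 *sqrt(2) / 7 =-8021107.02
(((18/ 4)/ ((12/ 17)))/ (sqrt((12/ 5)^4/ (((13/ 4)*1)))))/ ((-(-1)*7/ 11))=4675*sqrt(13)/ 5376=3.14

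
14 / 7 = 2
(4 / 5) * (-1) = -4 / 5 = -0.80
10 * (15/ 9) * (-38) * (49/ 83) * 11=-1024100/ 249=-4112.85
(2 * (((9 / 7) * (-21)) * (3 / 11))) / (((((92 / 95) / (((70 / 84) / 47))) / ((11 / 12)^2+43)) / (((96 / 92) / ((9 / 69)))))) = -8996025 / 95128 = -94.57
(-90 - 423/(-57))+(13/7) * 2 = -10489/133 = -78.86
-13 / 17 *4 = -52 / 17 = -3.06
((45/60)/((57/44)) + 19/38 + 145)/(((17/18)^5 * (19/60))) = 314669759040/512568377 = 613.91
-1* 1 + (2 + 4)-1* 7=-2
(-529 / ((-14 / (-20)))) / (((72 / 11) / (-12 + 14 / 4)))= 494615 / 504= 981.38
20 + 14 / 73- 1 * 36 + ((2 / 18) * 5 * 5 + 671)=432286 / 657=657.97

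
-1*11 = -11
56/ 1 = 56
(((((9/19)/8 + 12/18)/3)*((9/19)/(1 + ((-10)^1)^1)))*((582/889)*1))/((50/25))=-32107/7702296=-0.00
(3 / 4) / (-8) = -3 / 32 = -0.09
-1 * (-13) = 13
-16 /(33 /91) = -1456 /33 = -44.12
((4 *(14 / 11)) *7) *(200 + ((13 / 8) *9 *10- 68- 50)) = 8134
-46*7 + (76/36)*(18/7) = -2216/7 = -316.57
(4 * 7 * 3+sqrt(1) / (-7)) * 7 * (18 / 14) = 754.71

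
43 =43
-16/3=-5.33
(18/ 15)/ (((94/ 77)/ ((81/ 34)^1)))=18711/ 7990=2.34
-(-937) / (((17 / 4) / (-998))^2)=14932091968 / 289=51668138.30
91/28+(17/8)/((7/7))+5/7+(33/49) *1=6.76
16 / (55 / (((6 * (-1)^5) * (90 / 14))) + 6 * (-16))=-864 / 5261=-0.16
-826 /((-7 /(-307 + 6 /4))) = -36049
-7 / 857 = -0.01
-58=-58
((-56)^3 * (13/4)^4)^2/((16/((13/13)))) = 95969903594929/4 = 23992475898732.25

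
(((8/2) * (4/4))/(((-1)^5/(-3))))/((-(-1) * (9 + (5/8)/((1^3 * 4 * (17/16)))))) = 408/311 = 1.31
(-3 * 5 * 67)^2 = 1010025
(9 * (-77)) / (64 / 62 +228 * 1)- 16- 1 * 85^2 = -51432583 / 7100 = -7244.03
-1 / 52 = -0.02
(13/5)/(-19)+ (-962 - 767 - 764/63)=-10421464/5985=-1741.26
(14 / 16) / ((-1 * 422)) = -7 / 3376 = -0.00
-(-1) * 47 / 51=47 / 51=0.92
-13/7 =-1.86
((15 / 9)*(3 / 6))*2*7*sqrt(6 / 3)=35*sqrt(2) / 3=16.50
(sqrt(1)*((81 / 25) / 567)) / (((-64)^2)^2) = 1 / 2936012800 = 0.00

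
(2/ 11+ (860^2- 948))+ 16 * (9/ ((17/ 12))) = 138146966/ 187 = 738753.83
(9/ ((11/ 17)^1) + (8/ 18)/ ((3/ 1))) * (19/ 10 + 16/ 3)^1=181195/ 1782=101.68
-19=-19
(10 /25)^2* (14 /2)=28 /25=1.12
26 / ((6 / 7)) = 91 / 3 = 30.33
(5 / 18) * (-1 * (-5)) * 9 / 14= 25 / 28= 0.89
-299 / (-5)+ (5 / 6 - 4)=1699 / 30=56.63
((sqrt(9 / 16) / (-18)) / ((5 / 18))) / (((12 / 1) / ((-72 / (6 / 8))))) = 6 / 5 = 1.20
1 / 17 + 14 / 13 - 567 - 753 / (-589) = -73491571 / 130169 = -564.59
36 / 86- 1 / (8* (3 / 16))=-32 / 129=-0.25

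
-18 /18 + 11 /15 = -4 /15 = -0.27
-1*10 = -10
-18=-18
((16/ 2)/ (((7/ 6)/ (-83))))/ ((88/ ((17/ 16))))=-4233/ 616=-6.87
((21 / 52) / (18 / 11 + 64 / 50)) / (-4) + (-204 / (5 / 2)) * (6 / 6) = -68089803 / 834080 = -81.63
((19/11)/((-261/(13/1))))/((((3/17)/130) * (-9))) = 545870/77517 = 7.04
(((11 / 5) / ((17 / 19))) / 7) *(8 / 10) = 836 / 2975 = 0.28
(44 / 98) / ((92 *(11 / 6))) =3 / 1127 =0.00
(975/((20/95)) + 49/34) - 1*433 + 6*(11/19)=5430489/1292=4203.16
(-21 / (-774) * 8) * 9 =84 / 43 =1.95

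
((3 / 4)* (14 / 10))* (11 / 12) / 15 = 77 / 1200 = 0.06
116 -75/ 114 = 4383/ 38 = 115.34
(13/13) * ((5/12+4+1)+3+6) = 173/12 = 14.42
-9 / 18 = -1 / 2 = -0.50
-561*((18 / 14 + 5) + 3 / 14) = -7293 / 2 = -3646.50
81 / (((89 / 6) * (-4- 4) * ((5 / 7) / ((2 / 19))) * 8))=-1701 / 135280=-0.01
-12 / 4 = -3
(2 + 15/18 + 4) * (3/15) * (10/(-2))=-41/6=-6.83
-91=-91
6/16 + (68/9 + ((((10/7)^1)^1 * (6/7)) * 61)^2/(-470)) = -32012683/8124984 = -3.94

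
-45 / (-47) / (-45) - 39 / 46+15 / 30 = -399 / 1081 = -0.37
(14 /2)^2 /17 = 49 /17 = 2.88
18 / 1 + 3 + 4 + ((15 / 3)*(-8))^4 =2560025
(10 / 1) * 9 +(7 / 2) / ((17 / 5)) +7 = 3333 / 34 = 98.03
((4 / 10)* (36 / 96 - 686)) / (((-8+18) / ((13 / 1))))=-14261 / 40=-356.52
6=6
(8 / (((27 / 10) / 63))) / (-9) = -20.74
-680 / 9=-75.56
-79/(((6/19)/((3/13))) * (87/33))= -16511/754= -21.90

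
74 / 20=37 / 10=3.70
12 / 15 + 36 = 184 / 5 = 36.80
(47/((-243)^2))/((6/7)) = 329/354294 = 0.00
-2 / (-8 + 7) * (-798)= -1596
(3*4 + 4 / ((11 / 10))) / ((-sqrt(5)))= -172*sqrt(5) / 55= -6.99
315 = 315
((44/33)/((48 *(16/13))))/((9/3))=13/1728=0.01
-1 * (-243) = 243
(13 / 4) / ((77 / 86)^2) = 24037 / 5929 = 4.05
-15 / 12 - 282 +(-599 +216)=-2665 / 4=-666.25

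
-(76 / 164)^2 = -361 / 1681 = -0.21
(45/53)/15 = 3/53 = 0.06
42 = 42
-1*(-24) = 24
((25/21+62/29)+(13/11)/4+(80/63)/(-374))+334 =461390779/1366596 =337.62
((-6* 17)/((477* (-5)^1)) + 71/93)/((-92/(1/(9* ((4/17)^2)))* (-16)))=1914047/1741317120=0.00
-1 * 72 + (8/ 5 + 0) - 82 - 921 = -5367/ 5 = -1073.40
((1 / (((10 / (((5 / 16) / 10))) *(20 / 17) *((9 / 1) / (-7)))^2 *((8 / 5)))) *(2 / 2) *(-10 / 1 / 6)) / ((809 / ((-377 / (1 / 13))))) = 69403061 / 2576705126400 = 0.00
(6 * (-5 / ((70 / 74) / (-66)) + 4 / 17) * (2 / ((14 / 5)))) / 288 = 103855 / 19992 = 5.19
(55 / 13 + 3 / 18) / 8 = 343 / 624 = 0.55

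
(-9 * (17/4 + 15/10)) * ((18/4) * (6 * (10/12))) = -1164.38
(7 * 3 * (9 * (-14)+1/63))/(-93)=28.45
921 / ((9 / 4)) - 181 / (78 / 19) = 28489 / 78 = 365.24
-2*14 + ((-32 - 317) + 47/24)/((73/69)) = -207919/584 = -356.03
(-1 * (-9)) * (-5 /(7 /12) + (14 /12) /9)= -3191 /42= -75.98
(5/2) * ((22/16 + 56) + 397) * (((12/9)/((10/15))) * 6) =54525/4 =13631.25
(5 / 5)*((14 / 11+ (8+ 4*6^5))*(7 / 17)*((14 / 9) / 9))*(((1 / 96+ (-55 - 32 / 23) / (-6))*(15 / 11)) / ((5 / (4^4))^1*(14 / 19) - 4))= -29420264734000 / 4127269707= -7128.26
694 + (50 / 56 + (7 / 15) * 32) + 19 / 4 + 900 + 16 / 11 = 3733031 / 2310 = 1616.03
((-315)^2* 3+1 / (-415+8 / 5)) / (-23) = -615294220 / 47541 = -12942.39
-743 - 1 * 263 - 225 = -1231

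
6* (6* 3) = 108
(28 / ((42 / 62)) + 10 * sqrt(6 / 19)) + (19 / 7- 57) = -272 / 21 + 10 * sqrt(114) / 19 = -7.33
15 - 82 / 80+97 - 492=-381.02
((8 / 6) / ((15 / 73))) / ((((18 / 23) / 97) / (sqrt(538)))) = 18654.71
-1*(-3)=3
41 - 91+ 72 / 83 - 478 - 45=-572.13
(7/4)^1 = 7/4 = 1.75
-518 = -518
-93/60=-31/20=-1.55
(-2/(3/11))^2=484/9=53.78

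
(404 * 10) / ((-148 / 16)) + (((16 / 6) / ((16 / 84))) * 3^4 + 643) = 49589 / 37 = 1340.24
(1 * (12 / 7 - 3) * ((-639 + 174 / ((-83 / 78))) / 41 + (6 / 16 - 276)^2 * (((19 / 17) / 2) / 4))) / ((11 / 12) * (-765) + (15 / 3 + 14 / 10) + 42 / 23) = 324766632188115 / 16524370814336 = 19.65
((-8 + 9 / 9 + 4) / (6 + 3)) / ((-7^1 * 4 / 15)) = 5 / 28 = 0.18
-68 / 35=-1.94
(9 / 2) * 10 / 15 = 3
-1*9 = -9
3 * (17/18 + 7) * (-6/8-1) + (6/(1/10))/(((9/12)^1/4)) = 6679/24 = 278.29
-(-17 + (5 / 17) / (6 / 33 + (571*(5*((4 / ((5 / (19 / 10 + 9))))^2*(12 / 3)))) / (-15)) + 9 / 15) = 1664421496669 / 101489084210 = 16.40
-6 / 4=-3 / 2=-1.50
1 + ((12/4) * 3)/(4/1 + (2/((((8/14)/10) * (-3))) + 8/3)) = -4/5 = -0.80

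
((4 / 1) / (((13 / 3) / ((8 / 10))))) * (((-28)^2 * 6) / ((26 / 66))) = 7451136 / 845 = 8817.91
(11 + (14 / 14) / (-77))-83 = -5545 / 77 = -72.01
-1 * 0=0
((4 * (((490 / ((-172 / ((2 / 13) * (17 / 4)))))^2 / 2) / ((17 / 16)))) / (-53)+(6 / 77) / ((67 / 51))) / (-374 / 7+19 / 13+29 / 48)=262124558016 / 210647108535721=0.00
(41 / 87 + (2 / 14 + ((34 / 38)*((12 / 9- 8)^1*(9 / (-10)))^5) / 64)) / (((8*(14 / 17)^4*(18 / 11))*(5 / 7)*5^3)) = 2324381161421 / 11430296640000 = 0.20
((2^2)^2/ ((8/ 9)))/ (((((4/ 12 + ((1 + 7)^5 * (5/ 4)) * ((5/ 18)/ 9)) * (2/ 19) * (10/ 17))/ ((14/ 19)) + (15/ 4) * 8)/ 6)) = 260253/ 328360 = 0.79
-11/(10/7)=-77/10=-7.70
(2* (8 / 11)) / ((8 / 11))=2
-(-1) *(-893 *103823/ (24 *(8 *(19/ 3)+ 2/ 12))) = -92713939/ 1220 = -75995.03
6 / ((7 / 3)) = 18 / 7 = 2.57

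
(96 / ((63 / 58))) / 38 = 928 / 399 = 2.33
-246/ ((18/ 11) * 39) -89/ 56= -35669/ 6552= -5.44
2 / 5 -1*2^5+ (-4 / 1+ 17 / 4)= -627 / 20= -31.35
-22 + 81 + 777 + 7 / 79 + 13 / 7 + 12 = 470020 / 553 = 849.95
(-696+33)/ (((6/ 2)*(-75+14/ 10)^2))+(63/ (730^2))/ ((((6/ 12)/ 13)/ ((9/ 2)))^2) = 1.58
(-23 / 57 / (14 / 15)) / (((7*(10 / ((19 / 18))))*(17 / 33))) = -253 / 19992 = -0.01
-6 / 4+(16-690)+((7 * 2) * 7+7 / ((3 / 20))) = -3185 / 6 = -530.83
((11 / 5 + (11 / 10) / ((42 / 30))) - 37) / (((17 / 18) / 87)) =-3133.32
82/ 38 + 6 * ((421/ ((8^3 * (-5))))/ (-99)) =1739839/ 802560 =2.17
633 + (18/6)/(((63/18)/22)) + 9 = 4626/7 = 660.86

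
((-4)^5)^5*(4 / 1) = -4503599627370496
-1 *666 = -666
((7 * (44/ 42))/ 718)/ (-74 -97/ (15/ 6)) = -55/ 607428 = -0.00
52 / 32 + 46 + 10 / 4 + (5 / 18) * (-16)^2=8729 / 72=121.24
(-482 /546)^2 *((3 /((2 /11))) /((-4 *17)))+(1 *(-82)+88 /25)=-6644879651 /84466200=-78.67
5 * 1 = 5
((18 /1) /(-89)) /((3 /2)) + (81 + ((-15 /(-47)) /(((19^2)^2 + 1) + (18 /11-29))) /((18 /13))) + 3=83.87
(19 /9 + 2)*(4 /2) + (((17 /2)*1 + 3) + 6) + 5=553 /18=30.72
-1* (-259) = 259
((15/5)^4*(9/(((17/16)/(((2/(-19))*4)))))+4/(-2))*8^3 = -48106496/323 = -148936.52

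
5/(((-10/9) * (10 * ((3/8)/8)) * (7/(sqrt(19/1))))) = -48 * sqrt(19)/35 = -5.98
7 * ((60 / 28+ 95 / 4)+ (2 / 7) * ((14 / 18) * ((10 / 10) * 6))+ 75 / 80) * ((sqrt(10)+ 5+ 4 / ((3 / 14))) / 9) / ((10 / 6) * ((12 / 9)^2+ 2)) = 9463 * sqrt(10) / 2720+ 671873 / 8160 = 93.34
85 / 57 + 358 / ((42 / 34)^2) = 1978273 / 8379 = 236.10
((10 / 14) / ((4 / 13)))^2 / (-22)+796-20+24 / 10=67108091 / 86240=778.16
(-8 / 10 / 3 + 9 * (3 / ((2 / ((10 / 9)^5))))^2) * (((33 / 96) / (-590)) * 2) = -34217162023 / 507951307800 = -0.07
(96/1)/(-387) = -32/129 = -0.25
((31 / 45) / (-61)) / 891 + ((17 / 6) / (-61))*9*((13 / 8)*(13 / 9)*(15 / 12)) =-191990209 / 156530880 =-1.23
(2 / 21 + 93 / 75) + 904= 905.34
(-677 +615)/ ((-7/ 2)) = 17.71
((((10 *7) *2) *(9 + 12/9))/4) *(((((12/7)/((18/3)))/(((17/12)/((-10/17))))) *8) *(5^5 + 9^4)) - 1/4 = -3843405089/1156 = -3324744.89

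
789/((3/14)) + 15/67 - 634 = 204231/67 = 3048.22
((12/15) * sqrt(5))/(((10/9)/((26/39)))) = 12 * sqrt(5)/25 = 1.07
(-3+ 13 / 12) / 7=-23 / 84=-0.27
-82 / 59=-1.39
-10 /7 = -1.43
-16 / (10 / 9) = -72 / 5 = -14.40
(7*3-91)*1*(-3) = 210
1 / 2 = 0.50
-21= -21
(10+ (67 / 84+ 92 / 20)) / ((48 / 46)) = 148741 / 10080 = 14.76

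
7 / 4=1.75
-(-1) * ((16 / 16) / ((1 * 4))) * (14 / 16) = 7 / 32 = 0.22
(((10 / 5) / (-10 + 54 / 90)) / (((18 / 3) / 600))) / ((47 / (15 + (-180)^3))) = 2640101.86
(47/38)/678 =47/25764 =0.00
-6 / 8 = -3 / 4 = -0.75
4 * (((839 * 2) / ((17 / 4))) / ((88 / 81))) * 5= 1359180 / 187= 7268.34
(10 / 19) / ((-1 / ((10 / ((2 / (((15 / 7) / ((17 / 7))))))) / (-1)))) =750 / 323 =2.32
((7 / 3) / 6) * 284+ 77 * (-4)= -1778 / 9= -197.56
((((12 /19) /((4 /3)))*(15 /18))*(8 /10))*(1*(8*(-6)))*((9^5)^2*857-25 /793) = -682451183722745088 /15067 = -45294430458800.36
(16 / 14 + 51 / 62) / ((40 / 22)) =9383 / 8680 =1.08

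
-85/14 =-6.07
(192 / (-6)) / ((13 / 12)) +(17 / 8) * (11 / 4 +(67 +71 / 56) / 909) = -124595299 / 5294016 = -23.54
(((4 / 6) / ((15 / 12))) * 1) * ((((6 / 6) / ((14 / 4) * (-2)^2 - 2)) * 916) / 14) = 916 / 315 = 2.91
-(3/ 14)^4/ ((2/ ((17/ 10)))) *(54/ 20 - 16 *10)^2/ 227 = -3407151033/ 17440864000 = -0.20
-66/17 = -3.88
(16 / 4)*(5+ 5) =40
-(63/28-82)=319/4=79.75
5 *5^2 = 125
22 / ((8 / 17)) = 46.75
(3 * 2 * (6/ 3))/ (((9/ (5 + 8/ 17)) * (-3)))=-124/ 51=-2.43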